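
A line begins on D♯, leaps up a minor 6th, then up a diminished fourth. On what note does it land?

Eb

A minor sixth up from D# is B (letter B, 8 semitones up).
A diminished fourth up from B is Eb (letter E, 4 semitones up).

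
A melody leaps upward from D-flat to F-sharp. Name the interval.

augmented third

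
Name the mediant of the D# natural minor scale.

Degree 3 takes the letter 2 steps above D, which is F.
In natural minor, degree 3 sits 3 semitones above the tonic. D# + 3 semitones is pitch class 6, spelled on F as F#.

F#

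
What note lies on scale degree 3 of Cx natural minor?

E#

Degree 3 takes the letter 2 steps above C, which is E.
In natural minor, degree 3 sits 3 semitones above the tonic. C## + 3 semitones is pitch class 5, spelled on E as E#.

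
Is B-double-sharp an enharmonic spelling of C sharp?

Yes

B## = pitch class 1 and C# = pitch class 1 — the same pitch class, so they are enharmonic equivalents.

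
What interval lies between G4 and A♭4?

The letter names run G→A, a span of 1 letter step, so the interval is some kind of second.
G to Ab is 1 semitone. A major second is 2, so 1 makes it minor.

minor second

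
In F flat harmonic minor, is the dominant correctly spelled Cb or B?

Cb

Each scale degree takes a distinct letter name. Degree 5 of a scale on F must use the letter C.
Cb and B are enharmonically the same pitch, but only Cb uses the letter C, so it is the correct spelling here.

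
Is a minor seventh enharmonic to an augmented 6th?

A minor seventh spans 10 semitones; an augmented sixth spans 10.
They are enharmonically equivalent.

Yes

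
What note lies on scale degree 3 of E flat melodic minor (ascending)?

The Eb melodic minor (ascending) scale runs Eb F Gb Ab Bb C D.
Degree 3 is Gb.

Gb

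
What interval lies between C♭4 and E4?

augmented third

The letter names run C→E, a span of 2 letter steps, so the interval is some kind of third.
Cb to E is 5 semitones. A major third is 4, so 5 makes it augmented.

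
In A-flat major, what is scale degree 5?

Eb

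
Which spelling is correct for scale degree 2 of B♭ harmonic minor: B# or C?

C

Each scale degree takes a distinct letter name. Degree 2 of a scale on B must use the letter C.
C and B# are enharmonically the same pitch, but only C uses the letter C, so it is the correct spelling here.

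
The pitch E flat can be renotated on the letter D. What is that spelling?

D#

Eb is pitch class 3. The letter D alone is pitch class 2.
To reach pitch class 3 from D requires an offset of +1 semitone, i.e. sharp: D#.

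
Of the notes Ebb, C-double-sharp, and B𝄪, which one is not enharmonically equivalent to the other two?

In 12-tone equal temperament, enharmonic equivalents share a pitch class. Ebb is pitch class 2; C## is pitch class 2; B## is pitch class 1.
Ebb and C## share pitch class 2, while B## is pitch class 1.

B##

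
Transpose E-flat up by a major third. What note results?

E up a major third is G#, so the target letter is G.
From Eb, a major third is 4 semitones up: G.

G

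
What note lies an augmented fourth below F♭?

Cbb

A fourth below F lands on the letter C.
An augmented fourth spans 6 semitones, so Fb moves to pitch class 10. On the letter C that is Cbb.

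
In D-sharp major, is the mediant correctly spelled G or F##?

Each scale degree takes a distinct letter name. Degree 3 of a scale on D must use the letter F.
F## and G are enharmonically the same pitch, but only F## uses the letter F, so it is the correct spelling here.

F##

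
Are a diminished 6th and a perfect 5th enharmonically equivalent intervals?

Yes

A diminished sixth spans 7 semitones; a perfect fifth spans 7.
They are enharmonically equivalent.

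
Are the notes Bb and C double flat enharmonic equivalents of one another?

Yes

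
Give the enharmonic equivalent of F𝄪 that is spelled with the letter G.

F## is pitch class 7. The letter G alone is pitch class 7.
Pitch class 7 on G needs no accidental: G.

G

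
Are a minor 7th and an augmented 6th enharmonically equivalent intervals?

Yes

A minor seventh spans 10 semitones; an augmented sixth spans 10.
They are enharmonically equivalent.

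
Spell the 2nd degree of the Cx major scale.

The C## major scale runs C## D## E## F## G## A## B##.
Degree 2 is D##.

D##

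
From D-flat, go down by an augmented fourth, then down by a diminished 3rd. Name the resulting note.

F

An augmented fourth down from Db is Abb (letter A, 6 semitones down).
A diminished third down from Abb is F (letter F, 2 semitones down).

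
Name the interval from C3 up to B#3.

augmented seventh

The letter names run C→B, a span of 6 letter steps, so the interval is some kind of seventh.
C to B# is 12 semitones. A major seventh is 11, so 12 makes it augmented.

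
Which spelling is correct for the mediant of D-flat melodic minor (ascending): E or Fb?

Fb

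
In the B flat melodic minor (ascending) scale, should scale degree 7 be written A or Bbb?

Each scale degree takes a distinct letter name. Degree 7 of a scale on B must use the letter A.
A and Bbb are enharmonically the same pitch, but only A uses the letter A, so it is the correct spelling here.

A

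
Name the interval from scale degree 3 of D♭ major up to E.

major seventh

Scale degree 3 of Db major is F.
F up to E: letters F→E make it a seventh; 11 semitones makes it major.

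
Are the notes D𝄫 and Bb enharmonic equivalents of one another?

No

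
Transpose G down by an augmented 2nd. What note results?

A second below G lands on the letter F.
An augmented second spans 3 semitones, so G moves to pitch class 4. On the letter F that is Fb.

Fb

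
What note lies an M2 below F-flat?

Ebb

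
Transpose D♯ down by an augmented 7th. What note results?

Eb

D down a major seventh is Eb, so the target letter is E.
From D#, an augmented seventh is 12 semitones down: Eb.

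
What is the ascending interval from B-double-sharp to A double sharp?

minor seventh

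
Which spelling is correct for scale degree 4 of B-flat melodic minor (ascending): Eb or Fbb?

Each scale degree takes a distinct letter name. Degree 4 of a scale on B must use the letter E.
Eb and Fbb are enharmonically the same pitch, but only Eb uses the letter E, so it is the correct spelling here.

Eb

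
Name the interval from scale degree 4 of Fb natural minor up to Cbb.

Scale degree 4 of Fb natural minor is Bbb.
Bbb up to Cbb: letters B→C make it a second; 1 semitone makes it minor.

minor second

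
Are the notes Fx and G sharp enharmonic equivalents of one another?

No

F## is pitch class 7; G# is pitch class 8.
The pitch classes differ (7 vs. 8), so they are not enharmonic equivalents.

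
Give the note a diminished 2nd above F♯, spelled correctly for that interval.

Gb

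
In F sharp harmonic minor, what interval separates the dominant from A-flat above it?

diminished sixth

The dominant of F# harmonic minor is C#.
C# up to Ab: letters C→A make it a sixth; 7 semitones makes it diminished.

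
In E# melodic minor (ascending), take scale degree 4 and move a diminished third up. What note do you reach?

Scale degree 4 of E# melodic minor (ascending) is A#.
A diminished third (2 semitones) above A# lands on the letter C, giving C.

C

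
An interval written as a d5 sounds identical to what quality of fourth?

A diminished fifth spans 6 semitones.
A fourth spanning 6 semitones is augmented (the perfect fourth is 5).

augmented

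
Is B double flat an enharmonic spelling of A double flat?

No

Two spellings are enharmonically equivalent only if they share a pitch class.
Here Bbb → 9, Abb → 7; 7 ≠ 9, so they are not.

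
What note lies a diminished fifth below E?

A fifth below E lands on the letter A.
A diminished fifth spans 6 semitones, so E moves to pitch class 10. On the letter A that is A#.

A#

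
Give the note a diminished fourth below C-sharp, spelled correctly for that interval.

G##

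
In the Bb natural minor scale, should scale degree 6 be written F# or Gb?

Gb

Each scale degree takes a distinct letter name. Degree 6 of a scale on B must use the letter G.
Gb and F# are enharmonically the same pitch, but only Gb uses the letter G, so it is the correct spelling here.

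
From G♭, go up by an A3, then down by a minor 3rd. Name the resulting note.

An augmented third up from Gb is B (letter B, 5 semitones up).
A minor third down from B is G# (letter G, 3 semitones down).

G#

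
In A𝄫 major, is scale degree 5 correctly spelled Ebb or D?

Each scale degree takes a distinct letter name. Degree 5 of a scale on A must use the letter E.
Ebb and D are enharmonically the same pitch, but only Ebb uses the letter E, so it is the correct spelling here.

Ebb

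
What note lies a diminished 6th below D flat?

F#

D down a major sixth is F, so the target letter is F.
From Db, a diminished sixth is 7 semitones down: F#.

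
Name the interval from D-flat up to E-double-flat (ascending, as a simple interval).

The letter names run D→E, a span of 1 letter step, so the interval is some kind of second.
Db to Ebb is 1 semitone. A major second is 2, so 1 makes it minor.

minor second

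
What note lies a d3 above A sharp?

A up a major third is C#, so the target letter is C.
From A#, a diminished third is 2 semitones up: C.

C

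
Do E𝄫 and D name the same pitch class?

Ebb is pitch class 2; D is pitch class 2.
All spellings map to pitch class 2, so they are enharmonically equivalent.

Yes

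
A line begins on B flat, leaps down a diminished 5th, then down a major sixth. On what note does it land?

A diminished fifth down from Bb is E (letter E, 6 semitones down).
A major sixth down from E is G (letter G, 9 semitones down).

G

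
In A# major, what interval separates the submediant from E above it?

diminished seventh

The submediant of A# major is F##.
F## up to E: letters F→E make it a seventh; 9 semitones makes it diminished.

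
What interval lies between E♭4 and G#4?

augmented third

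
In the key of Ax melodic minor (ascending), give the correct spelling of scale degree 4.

Degree 4 takes the letter 3 steps above A, which is D.
In melodic minor (ascending), degree 4 sits 5 semitones above the tonic. A## + 5 semitones is pitch class 4, spelled on D as D##.

D##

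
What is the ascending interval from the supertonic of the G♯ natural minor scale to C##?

The supertonic of G# natural minor is A#.
A# up to C##: letters A→C make it a third; 4 semitones makes it major.

major third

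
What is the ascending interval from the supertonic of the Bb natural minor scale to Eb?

The supertonic of Bb natural minor is C.
C up to Eb: letters C→E make it a third; 3 semitones makes it minor.

minor third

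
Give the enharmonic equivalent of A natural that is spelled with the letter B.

Bbb

Plain B sits 2 semitones above A, so on the letter B the same pitch needs a double flat: Bbb.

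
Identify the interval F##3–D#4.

The letter names run F→D, a span of 5 letter steps, so the interval is some kind of sixth.
F## to D# is 8 semitones. A major sixth is 9, so 8 makes it minor.

minor sixth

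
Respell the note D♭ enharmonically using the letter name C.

C#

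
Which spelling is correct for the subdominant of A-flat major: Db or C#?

Each scale degree takes a distinct letter name. Degree 4 of a scale on A must use the letter D.
Db and C# are enharmonically the same pitch, but only Db uses the letter D, so it is the correct spelling here.

Db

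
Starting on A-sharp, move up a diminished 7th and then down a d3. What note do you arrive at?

E#

A diminished seventh up from A# is G (letter G, 9 semitones up).
A diminished third down from G is E# (letter E, 2 semitones down).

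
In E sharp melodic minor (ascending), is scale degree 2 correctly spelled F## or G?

F##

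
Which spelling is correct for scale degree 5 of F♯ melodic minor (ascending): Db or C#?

C#

Each scale degree takes a distinct letter name. Degree 5 of a scale on F must use the letter C.
C# and Db are enharmonically the same pitch, but only C# uses the letter C, so it is the correct spelling here.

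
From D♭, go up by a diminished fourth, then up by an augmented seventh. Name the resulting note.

A diminished fourth up from Db is Gbb (letter G, 4 semitones up).
An augmented seventh up from Gbb is F (letter F, 12 semitones up).

F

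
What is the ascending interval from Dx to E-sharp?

minor second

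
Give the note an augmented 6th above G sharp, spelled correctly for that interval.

E##

A sixth above G lands on the letter E.
An augmented sixth spans 10 semitones, so G# moves to pitch class 6. On the letter E that is E##.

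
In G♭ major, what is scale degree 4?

Cb

The Gb major scale runs Gb Ab Bb Cb Db Eb F.
Degree 4 is Cb.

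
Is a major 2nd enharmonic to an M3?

No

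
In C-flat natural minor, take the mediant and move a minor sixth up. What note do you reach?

The mediant of Cb natural minor is Ebb.
A minor sixth (8 semitones) above Ebb lands on the letter C, giving Cbb.

Cbb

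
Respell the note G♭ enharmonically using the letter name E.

Gb is pitch class 6. The letter E alone is pitch class 4.
To reach pitch class 6 from E requires an offset of +2 semitones, i.e. double sharp: E##.

E##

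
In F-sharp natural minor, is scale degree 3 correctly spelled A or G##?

Each scale degree takes a distinct letter name. Degree 3 of a scale on F must use the letter A.
A and G## are enharmonically the same pitch, but only A uses the letter A, so it is the correct spelling here.

A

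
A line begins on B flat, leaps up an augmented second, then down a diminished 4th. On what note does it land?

An augmented second up from Bb is C# (letter C, 3 semitones up).
A diminished fourth down from C# is G## (letter G, 4 semitones down).

G##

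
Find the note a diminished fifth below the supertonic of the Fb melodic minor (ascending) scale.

The supertonic of Fb melodic minor (ascending) is Gb.
A diminished fifth (6 semitones) below Gb lands on the letter C, giving C.

C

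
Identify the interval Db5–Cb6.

The letter names run D→C, a span of 6 letter steps, so the interval is some kind of seventh.
Db to Cb is 10 semitones. A major seventh is 11, so 10 makes it minor.

minor seventh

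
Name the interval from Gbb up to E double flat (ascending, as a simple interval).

major sixth

Counting letters G–A–B–C–D–E gives a sixth.
Gbb→Ebb = 9 semitones, exactly the major sixth.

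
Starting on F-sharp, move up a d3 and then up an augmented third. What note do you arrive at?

C#

A diminished third up from F# is Ab (letter A, 2 semitones up).
An augmented third up from Ab is C# (letter C, 5 semitones up).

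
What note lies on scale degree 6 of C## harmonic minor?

The C## harmonic minor scale runs C## D## E# F## G## A# B##.
Degree 6 is A#.

A#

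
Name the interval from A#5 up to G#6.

minor seventh

Counting letters A–B–C–D–E–F–G gives a seventh.
A#→G# = 10 semitones, 1 narrower than the major seventh (11), so minor.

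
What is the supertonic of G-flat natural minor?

Ab

Degree 2 takes the letter 1 step above G, which is A.
In natural minor, degree 2 sits 2 semitones above the tonic. Gb + 2 semitones is pitch class 8, spelled on A as Ab.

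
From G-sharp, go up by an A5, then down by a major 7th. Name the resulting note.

E#

An augmented fifth up from G# is D## (letter D, 8 semitones up).
A major seventh down from D## is E# (letter E, 11 semitones down).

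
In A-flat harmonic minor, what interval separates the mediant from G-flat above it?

perfect fifth

The mediant of Ab harmonic minor is Cb.
Cb up to Gb: letters C→G make it a fifth; 7 semitones makes it perfect.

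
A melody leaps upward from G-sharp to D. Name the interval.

diminished fifth

Counting letters G–A–B–C–D gives a fifth.
G#→D = 6 semitones, 1 narrower than the perfect fifth (7), so diminished.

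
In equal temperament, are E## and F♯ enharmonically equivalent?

Yes

E## = pitch class 6 and F# = pitch class 6 — the same pitch class, so they are enharmonic equivalents.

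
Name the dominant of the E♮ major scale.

B

The E major scale runs E F# G# A B C# D#.
Degree 5 is B.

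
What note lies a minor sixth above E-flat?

Cb

A sixth above E lands on the letter C.
A minor sixth spans 8 semitones, so Eb moves to pitch class 11. On the letter C that is Cb.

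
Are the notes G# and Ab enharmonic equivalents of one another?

G# is pitch class 8; Ab is pitch class 8.
All spellings map to pitch class 8, so they are enharmonically equivalent.

Yes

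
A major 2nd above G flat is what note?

Ab

A second above G lands on the letter A.
A major second spans 2 semitones, so Gb moves to pitch class 8. On the letter A that is Ab.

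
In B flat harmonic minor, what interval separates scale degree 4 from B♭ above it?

perfect fifth

Scale degree 4 of Bb harmonic minor is Eb.
Eb up to Bb: letters E→B make it a fifth; 7 semitones makes it perfect.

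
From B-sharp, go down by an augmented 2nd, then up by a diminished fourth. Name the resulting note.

Db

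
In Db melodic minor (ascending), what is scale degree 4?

Gb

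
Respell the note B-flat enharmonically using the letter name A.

Bb is pitch class 10. The letter A alone is pitch class 9.
To reach pitch class 10 from A requires an offset of +1 semitone, i.e. sharp: A#.

A#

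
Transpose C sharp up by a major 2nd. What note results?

D#

A second above C lands on the letter D.
A major second spans 2 semitones, so C# moves to pitch class 3. On the letter D that is D#.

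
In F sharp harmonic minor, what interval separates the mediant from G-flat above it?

The mediant of F# harmonic minor is A.
A up to Gb: letters A→G make it a seventh; 9 semitones makes it diminished.

diminished seventh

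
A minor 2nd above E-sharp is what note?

F#

A second above E lands on the letter F.
A minor second spans 1 semitone, so E# moves to pitch class 6. On the letter F that is F#.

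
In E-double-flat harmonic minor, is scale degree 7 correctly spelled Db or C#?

Each scale degree takes a distinct letter name. Degree 7 of a scale on E must use the letter D.
Db and C# are enharmonically the same pitch, but only Db uses the letter D, so it is the correct spelling here.

Db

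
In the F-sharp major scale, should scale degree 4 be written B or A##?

B

Each scale degree takes a distinct letter name. Degree 4 of a scale on F must use the letter B.
B and A## are enharmonically the same pitch, but only B uses the letter B, so it is the correct spelling here.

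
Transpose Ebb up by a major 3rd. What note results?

A third above E lands on the letter G.
A major third spans 4 semitones, so Ebb moves to pitch class 6. On the letter G that is Gb.

Gb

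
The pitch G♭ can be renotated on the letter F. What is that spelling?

F#

Plain F sits 1 semitone below Gb, so on the letter F the same pitch needs a sharp: F#.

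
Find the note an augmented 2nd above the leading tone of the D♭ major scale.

D#

The leading tone of Db major is C.
An augmented second (3 semitones) above C lands on the letter D, giving D#.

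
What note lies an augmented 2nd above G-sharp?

G up a major second is A, so the target letter is A.
From G#, an augmented second is 3 semitones up: A##.

A##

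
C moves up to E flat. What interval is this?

The letter names run C→E, a span of 2 letter steps, so the interval is some kind of third.
C to Eb is 3 semitones. A major third is 4, so 3 makes it minor.

minor third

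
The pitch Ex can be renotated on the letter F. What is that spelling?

F#

E## is pitch class 6. The letter F alone is pitch class 5.
To reach pitch class 6 from F requires an offset of +1 semitone, i.e. sharp: F#.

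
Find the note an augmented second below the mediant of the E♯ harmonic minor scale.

F

The mediant of E# harmonic minor is G#.
An augmented second (3 semitones) below G# lands on the letter F, giving F.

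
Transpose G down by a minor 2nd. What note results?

F#

A second below G lands on the letter F.
A minor second spans 1 semitone, so G moves to pitch class 6. On the letter F that is F#.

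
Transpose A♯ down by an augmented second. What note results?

G

A second below A lands on the letter G.
An augmented second spans 3 semitones, so A# moves to pitch class 7. On the letter G that is G.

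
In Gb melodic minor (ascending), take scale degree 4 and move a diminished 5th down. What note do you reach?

F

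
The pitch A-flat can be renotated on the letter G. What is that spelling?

G#

Ab is pitch class 8. The letter G alone is pitch class 7.
To reach pitch class 8 from G requires an offset of +1 semitone, i.e. sharp: G#.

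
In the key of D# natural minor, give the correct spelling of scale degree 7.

C#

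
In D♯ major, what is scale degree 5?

The D# major scale runs D# E# F## G# A# B# C##.
Degree 5 is A#.

A#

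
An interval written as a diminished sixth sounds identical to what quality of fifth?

perfect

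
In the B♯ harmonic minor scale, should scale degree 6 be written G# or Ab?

G#

Each scale degree takes a distinct letter name. Degree 6 of a scale on B must use the letter G.
G# and Ab are enharmonically the same pitch, but only G# uses the letter G, so it is the correct spelling here.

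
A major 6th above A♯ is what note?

F##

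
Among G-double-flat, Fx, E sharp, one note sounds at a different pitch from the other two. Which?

F##

In 12-tone equal temperament, enharmonic equivalents share a pitch class. Gbb is pitch class 5; F## is pitch class 7; E# is pitch class 5.
Gbb and E# share pitch class 5, while F## is pitch class 7.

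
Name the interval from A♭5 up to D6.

augmented fourth

The letter names run A→D, a span of 3 letter steps, so the interval is some kind of fourth.
Ab to D is 6 semitones. A perfect fourth is 5, so 6 makes it augmented.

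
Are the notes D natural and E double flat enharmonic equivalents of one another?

Yes

D is pitch class 2; Ebb is pitch class 2.
All spellings map to pitch class 2, so they are enharmonically equivalent.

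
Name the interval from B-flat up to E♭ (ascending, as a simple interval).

The letter names run B→E, a span of 3 letter steps, so the interval is some kind of fourth.
Bb to Eb is 5 semitones. A perfect fourth is 5, so 5 makes it perfect.

perfect fourth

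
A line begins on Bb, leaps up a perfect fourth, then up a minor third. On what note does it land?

Gb

A perfect fourth up from Bb is Eb (letter E, 5 semitones up).
A minor third up from Eb is Gb (letter G, 3 semitones up).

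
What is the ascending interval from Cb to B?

augmented seventh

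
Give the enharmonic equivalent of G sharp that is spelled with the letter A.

G# is pitch class 8. The letter A alone is pitch class 9.
To reach pitch class 8 from A requires an offset of -1 semitone, i.e. flat: Ab.

Ab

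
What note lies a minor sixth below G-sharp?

B#

A sixth below G lands on the letter B.
A minor sixth spans 8 semitones, so G# moves to pitch class 0. On the letter B that is B#.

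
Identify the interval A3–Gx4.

Counting letters A–B–C–D–E–F–G gives a seventh.
A→G## = 12 semitones, 1 wider than the major seventh (11), so augmented.

augmented seventh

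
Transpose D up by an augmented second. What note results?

E#

D up a major second is E, so the target letter is E.
From D, an augmented second is 3 semitones up: E#.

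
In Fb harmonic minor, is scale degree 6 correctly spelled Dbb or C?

Dbb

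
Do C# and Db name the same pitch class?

C# is pitch class 1; Db is pitch class 1.
All spellings map to pitch class 1, so they are enharmonically equivalent.

Yes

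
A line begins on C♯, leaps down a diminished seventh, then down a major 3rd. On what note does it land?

B#

A diminished seventh down from C# is D## (letter D, 9 semitones down).
A major third down from D## is B# (letter B, 4 semitones down).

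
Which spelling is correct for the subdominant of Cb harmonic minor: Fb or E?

Each scale degree takes a distinct letter name. Degree 4 of a scale on C must use the letter F.
Fb and E are enharmonically the same pitch, but only Fb uses the letter F, so it is the correct spelling here.

Fb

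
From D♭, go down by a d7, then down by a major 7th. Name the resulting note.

F

A diminished seventh down from Db is E (letter E, 9 semitones down).
A major seventh down from E is F (letter F, 11 semitones down).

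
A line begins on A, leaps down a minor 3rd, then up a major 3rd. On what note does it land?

A#

A minor third down from A is F# (letter F, 3 semitones down).
A major third up from F# is A# (letter A, 4 semitones up).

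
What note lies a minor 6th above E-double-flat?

Cbb

A sixth above E lands on the letter C.
A minor sixth spans 8 semitones, so Ebb moves to pitch class 10. On the letter C that is Cbb.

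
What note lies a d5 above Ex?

E up a perfect fifth is B, so the target letter is B.
From E##, a diminished fifth is 6 semitones up: B#.

B#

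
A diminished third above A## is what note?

A third above A lands on the letter C.
A diminished third spans 2 semitones, so A## moves to pitch class 1. On the letter C that is C#.

C#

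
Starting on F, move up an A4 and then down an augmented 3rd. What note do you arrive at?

An augmented fourth up from F is B (letter B, 6 semitones up).
An augmented third down from B is Gb (letter G, 5 semitones down).

Gb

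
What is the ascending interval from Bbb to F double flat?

diminished fifth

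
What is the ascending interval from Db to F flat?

minor third

Counting letters D–E–F gives a third.
Db→Fb = 3 semitones, 1 narrower than the major third (4), so minor.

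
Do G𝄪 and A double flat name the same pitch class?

No

Two spellings are enharmonically equivalent only if they share a pitch class.
Here G## → 9, Abb → 7; 7 ≠ 9, so they are not.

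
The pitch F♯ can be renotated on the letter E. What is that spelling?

Plain E sits 2 semitones below F#, so on the letter E the same pitch needs a double sharp: E##.

E##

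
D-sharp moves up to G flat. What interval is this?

doubly diminished fourth

The letter names run D→G, a span of 3 letter steps, so the interval is some kind of fourth.
D# to Gb is 3 semitones. A perfect fourth is 5, so 3 makes it doubly diminished.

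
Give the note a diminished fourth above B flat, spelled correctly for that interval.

Ebb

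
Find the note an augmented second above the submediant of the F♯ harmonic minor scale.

E#

The submediant of F# harmonic minor is D.
An augmented second (3 semitones) above D lands on the letter E, giving E#.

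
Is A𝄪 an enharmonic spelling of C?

No

Two spellings are enharmonically equivalent only if they share a pitch class.
Here A## → 11, C → 0; 0 ≠ 11, so they are not.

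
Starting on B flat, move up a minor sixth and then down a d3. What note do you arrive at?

A minor sixth up from Bb is Gb (letter G, 8 semitones up).
A diminished third down from Gb is E (letter E, 2 semitones down).

E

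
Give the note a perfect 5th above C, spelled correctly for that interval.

G

A fifth above C lands on the letter G.
A perfect fifth spans 7 semitones, so C moves to pitch class 7. On the letter G that is G.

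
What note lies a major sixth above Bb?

A sixth above B lands on the letter G.
A major sixth spans 9 semitones, so Bb moves to pitch class 7. On the letter G that is G.

G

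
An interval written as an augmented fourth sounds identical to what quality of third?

doubly augmented

An augmented fourth spans 6 semitones.
A third spanning 6 semitones is doubly augmented (the major third is 4).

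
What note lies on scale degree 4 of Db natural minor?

Gb

Degree 4 takes the letter 3 steps above D, which is G.
In natural minor, degree 4 sits 5 semitones above the tonic. Db + 5 semitones is pitch class 6, spelled on G as Gb.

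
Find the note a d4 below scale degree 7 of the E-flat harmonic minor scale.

A#

Scale degree 7 of Eb harmonic minor is D.
A diminished fourth (4 semitones) below D lands on the letter A, giving A#.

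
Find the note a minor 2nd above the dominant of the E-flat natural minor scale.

The dominant of Eb natural minor is Bb.
A minor second (1 semitone) above Bb lands on the letter C, giving Cb.

Cb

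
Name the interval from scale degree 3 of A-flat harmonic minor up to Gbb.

diminished fifth

Scale degree 3 of Ab harmonic minor is Cb.
Cb up to Gbb: letters C→G make it a fifth; 6 semitones makes it diminished.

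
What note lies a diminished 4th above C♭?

Fbb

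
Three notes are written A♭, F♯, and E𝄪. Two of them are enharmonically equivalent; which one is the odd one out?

Ab

In 12-tone equal temperament, enharmonic equivalents share a pitch class. Ab is pitch class 8; F# is pitch class 6; E## is pitch class 6.
F# and E## share pitch class 6, while Ab is pitch class 8.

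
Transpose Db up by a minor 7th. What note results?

D up a major seventh is C#, so the target letter is C.
From Db, a minor seventh is 10 semitones up: Cb.

Cb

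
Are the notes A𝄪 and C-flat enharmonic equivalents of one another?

Yes

A## is pitch class 11; Cb is pitch class 11.
All spellings map to pitch class 11, so they are enharmonically equivalent.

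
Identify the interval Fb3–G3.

The letter names run F→G, a span of 1 letter step, so the interval is some kind of second.
Fb to G is 3 semitones. A major second is 2, so 3 makes it augmented.

augmented second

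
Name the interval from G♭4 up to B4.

The letter names run G→B, a span of 2 letter steps, so the interval is some kind of third.
Gb to B is 5 semitones. A major third is 4, so 5 makes it augmented.

augmented third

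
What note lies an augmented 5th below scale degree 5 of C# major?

C

Scale degree 5 of C# major is G#.
An augmented fifth (8 semitones) below G# lands on the letter C, giving C.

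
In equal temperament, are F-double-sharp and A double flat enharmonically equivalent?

Yes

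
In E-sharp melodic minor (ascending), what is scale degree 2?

F##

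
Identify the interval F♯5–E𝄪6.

augmented seventh

The letter names run F→E, a span of 6 letter steps, so the interval is some kind of seventh.
F# to E## is 12 semitones. A major seventh is 11, so 12 makes it augmented.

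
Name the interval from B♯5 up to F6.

Counting letters B–C–D–E–F gives a fifth.
B#→F = 5 semitones, 2 narrower than the perfect fifth (7), so doubly diminished.

doubly diminished fifth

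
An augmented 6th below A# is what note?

A down a major sixth is C, so the target letter is C.
From A#, an augmented sixth is 10 semitones down: C.

C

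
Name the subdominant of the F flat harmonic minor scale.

Bbb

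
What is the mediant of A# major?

C##

Degree 3 takes the letter 2 steps above A, which is C.
In major, degree 3 sits 4 semitones above the tonic. A# + 4 semitones is pitch class 2, spelled on C as C##.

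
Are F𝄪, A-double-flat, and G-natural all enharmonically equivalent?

F## = pitch class 7 and Abb = pitch class 7 and G = pitch class 7 — the same pitch class, so they are enharmonic equivalents.

Yes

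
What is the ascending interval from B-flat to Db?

Counting letters B–C–D gives a third.
Bb→Db = 3 semitones, 1 narrower than the major third (4), so minor.

minor third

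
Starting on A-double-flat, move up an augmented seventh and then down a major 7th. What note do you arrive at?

Ab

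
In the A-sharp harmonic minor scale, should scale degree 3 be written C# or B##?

C#

Each scale degree takes a distinct letter name. Degree 3 of a scale on A must use the letter C.
C# and B## are enharmonically the same pitch, but only C# uses the letter C, so it is the correct spelling here.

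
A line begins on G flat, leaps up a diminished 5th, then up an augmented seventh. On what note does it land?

C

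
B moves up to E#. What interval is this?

augmented fourth

The letter names run B→E, a span of 3 letter steps, so the interval is some kind of fourth.
B to E# is 6 semitones. A perfect fourth is 5, so 6 makes it augmented.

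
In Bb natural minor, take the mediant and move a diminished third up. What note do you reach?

Fbb

The mediant of Bb natural minor is Db.
A diminished third (2 semitones) above Db lands on the letter F, giving Fbb.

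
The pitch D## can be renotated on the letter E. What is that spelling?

Plain E sits at the same pitch as D##, so on the letter E the same pitch needs a natural: E.

E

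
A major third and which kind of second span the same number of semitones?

A major third spans 4 semitones.
A second spanning 4 semitones is doubly augmented (the major second is 2).

doubly augmented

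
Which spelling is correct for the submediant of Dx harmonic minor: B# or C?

B#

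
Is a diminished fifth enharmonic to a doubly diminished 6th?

A diminished fifth spans 6 semitones; a doubly diminished sixth spans 6.
They are enharmonically equivalent.

Yes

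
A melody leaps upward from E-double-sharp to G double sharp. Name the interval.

minor third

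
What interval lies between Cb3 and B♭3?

major seventh

The letter names run C→B, a span of 6 letter steps, so the interval is some kind of seventh.
Cb to Bb is 11 semitones. A major seventh is 11, so 11 makes it major.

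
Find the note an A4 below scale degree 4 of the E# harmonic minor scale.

Scale degree 4 of E# harmonic minor is A#.
An augmented fourth (6 semitones) below A# lands on the letter E, giving E.

E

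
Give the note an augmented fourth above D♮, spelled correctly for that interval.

G#

A fourth above D lands on the letter G.
An augmented fourth spans 6 semitones, so D moves to pitch class 8. On the letter G that is G#.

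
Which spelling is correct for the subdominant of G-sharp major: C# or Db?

C#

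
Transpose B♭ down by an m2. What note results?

B down a major second is A, so the target letter is A.
From Bb, a minor second is 1 semitone down: A.

A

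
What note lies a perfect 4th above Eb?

E up a perfect fourth is A, so the target letter is A.
From Eb, a perfect fourth is 5 semitones up: Ab.

Ab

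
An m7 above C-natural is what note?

Bb

C up a major seventh is B, so the target letter is B.
From C, a minor seventh is 10 semitones up: Bb.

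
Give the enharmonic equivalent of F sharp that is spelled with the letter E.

E##

F# is pitch class 6. The letter E alone is pitch class 4.
To reach pitch class 6 from E requires an offset of +2 semitones, i.e. double sharp: E##.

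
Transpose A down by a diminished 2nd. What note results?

G##

A second below A lands on the letter G.
A diminished second spans 0 semitones, so A moves to pitch class 9. On the letter G that is G##.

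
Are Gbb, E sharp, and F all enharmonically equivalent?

Yes

Gbb is pitch class 5; E# is pitch class 5; F is pitch class 5.
All spellings map to pitch class 5, so they are enharmonically equivalent.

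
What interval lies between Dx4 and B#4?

minor sixth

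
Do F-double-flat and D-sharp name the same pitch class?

Yes

Fbb = pitch class 3 and D# = pitch class 3 — the same pitch class, so they are enharmonic equivalents.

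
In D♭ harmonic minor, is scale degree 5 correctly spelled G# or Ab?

Each scale degree takes a distinct letter name. Degree 5 of a scale on D must use the letter A.
Ab and G# are enharmonically the same pitch, but only Ab uses the letter A, so it is the correct spelling here.

Ab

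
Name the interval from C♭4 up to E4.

augmented third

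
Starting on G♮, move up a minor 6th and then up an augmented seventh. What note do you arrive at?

D#

A minor sixth up from G is Eb (letter E, 8 semitones up).
An augmented seventh up from Eb is D# (letter D, 12 semitones up).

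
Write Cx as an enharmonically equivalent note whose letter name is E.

Ebb

C## is pitch class 2. The letter E alone is pitch class 4.
To reach pitch class 2 from E requires an offset of -2 semitones, i.e. double flat: Ebb.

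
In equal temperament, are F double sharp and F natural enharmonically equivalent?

F## is pitch class 7; F is pitch class 5.
The pitch classes differ (7 vs. 5), so they are not enharmonic equivalents.

No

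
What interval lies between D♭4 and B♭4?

major sixth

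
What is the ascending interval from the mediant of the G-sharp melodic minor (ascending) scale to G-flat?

diminished sixth

The mediant of G# melodic minor (ascending) is B.
B up to Gb: letters B→G make it a sixth; 7 semitones makes it diminished.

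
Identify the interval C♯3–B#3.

major seventh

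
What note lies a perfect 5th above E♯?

E up a perfect fifth is B, so the target letter is B.
From E#, a perfect fifth is 7 semitones up: B#.

B#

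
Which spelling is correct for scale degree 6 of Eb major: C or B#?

C

Each scale degree takes a distinct letter name. Degree 6 of a scale on E must use the letter C.
C and B# are enharmonically the same pitch, but only C uses the letter C, so it is the correct spelling here.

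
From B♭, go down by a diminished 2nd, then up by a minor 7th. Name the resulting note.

G#

A diminished second down from Bb is A# (letter A, 0 semitones down).
A minor seventh up from A# is G# (letter G, 10 semitones up).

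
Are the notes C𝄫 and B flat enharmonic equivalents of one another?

Yes

Cbb is pitch class 10; Bb is pitch class 10.
All spellings map to pitch class 10, so they are enharmonically equivalent.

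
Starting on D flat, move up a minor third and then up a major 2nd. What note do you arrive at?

Gb

A minor third up from Db is Fb (letter F, 3 semitones up).
A major second up from Fb is Gb (letter G, 2 semitones up).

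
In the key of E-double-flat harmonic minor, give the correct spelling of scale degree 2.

Fb

Degree 2 takes the letter 1 step above E, which is F.
In harmonic minor, degree 2 sits 2 semitones above the tonic. Ebb + 2 semitones is pitch class 4, spelled on F as Fb.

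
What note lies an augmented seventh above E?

D##

E up a major seventh is D#, so the target letter is D.
From E, an augmented seventh is 12 semitones up: D##.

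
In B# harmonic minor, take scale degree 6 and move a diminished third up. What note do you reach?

Bb

Scale degree 6 of B# harmonic minor is G#.
A diminished third (2 semitones) above G# lands on the letter B, giving Bb.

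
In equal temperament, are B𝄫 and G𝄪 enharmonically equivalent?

Yes

Bbb = pitch class 9 and G## = pitch class 9 — the same pitch class, so they are enharmonic equivalents.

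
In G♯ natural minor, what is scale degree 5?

The G# natural minor scale runs G# A# B C# D# E F#.
Degree 5 is D#.

D#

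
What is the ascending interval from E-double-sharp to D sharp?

Counting letters E–F–G–A–B–C–D gives a seventh.
E##→D# = 9 semitones, 2 narrower than the major seventh (11), so diminished.

diminished seventh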